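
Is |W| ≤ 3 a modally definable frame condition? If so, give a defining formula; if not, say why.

Modal frame validity is preserved under disjoint unions.
Any modal formula valid on each of 4 disjoint one-world frames is valid on their disjoint union (validity is preserved under disjoint unions). Each one-world frame has |W|=1≤3, but the union has |W|=4.
So no modal formula (or set of formulas) defines exactly the |W|≤3 frames.

Not definable by any modal formula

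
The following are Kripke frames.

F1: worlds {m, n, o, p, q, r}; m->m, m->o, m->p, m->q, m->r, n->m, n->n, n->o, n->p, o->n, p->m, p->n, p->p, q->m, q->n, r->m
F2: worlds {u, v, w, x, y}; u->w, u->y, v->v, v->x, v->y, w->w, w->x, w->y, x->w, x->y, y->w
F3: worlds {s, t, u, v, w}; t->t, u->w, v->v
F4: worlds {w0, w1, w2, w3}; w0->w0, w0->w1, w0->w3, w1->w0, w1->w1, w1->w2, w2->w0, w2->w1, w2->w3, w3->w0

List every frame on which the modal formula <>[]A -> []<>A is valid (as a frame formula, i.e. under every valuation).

F4

This is the axiom for convergence; its first-order frame correspondent is forall x forall y forall z (Rxy & Rxz -> exists w (Ryw & Rzw)).
F1: fails — Rmr and Rmo but r and o have no common successor.
F2: fails — Rvv and Rvy but v and y have no common successor.
F3: fails — Ruw and Ruw but w and w have no common successor.
F4: ✓.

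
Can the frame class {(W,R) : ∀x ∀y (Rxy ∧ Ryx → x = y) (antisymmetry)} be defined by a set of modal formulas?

Not definable by any modal formula

If a class were modally definable it would be closed under surjective bounded morphisms (Goldblatt–Thomason).
The 6-cycle (worlds s,t,u,v,w,x with s→t→u→v→w→x→s) is antisymmetric. Sending even-indexed worlds to • and odd-indexed worlds to ∘ is a surjective bounded morphism onto the two-world frame with •↔∘, which is not antisymmetric.
So the class is not modally definable.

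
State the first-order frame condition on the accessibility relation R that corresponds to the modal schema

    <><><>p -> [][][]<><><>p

forall x forall y forall z ((x R^3 y & x R^3 z) -> exists w (y = w & z R^3 w))

This is a Sahlqvist (Geach-type) schema ◇^3□^0p → □^3◇^3p.
Minimal-valuation argument: fix x; take any y with xR^3y and any z with xR^3z. Set V(p) to the set of worlds R-reachable from y in exactly 0 steps. Then □^0p holds at y, so the antecedent holds at x; validity forces ◇^3p at z, giving a w with zR^3w and yR^0w.
First-order correspondent: forall x forall y forall z ((x R^3 y & x R^3 z) -> exists w (y = w & z R^3 w)).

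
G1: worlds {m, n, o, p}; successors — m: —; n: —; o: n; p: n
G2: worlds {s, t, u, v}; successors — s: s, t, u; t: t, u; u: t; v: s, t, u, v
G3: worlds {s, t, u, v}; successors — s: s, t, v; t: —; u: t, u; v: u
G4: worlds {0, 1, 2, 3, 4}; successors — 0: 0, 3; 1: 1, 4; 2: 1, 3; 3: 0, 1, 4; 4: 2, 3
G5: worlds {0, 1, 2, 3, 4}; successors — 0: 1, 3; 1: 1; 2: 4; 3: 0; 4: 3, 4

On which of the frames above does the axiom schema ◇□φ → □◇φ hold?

The schema corresponds to convergence: ∀x ∀y ∀z (Rxy ∧ Rxz → ∃w (Ryw ∧ Rzw)).
G1: fails — Ron and Ron but n and n have no common successor.
G2: ✓.
G3: fails — Rsv and Rss but v and s have no common successor.
G4: fails — R11 and R14 but 1 and 4 have no common successor.
G5: fails — R01 and R03 but 1 and 3 have no common successor.

G2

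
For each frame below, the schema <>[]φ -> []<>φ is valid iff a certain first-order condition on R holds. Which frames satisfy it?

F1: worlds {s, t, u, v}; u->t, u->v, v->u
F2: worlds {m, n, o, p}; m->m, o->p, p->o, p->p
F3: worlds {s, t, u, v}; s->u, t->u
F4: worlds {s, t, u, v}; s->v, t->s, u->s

The schema corresponds to convergence: forall x forall y forall z (Rxy & Rxz -> exists w (Ryw & Rzw)).
F1: fails — Ruv and Rut but v and t have no common successor.
F2: satisfies the condition.
F3: fails — Rsu and Rsu but u and u have no common successor.
F4: fails — Rsv and Rsv but v and v have no common successor.

F2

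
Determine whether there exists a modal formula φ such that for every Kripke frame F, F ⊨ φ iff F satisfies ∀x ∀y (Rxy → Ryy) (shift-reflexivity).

Yes — defined by □(□p → p)

This is a Sahlqvist condition; the T□ axiom □(□p → p) defines it.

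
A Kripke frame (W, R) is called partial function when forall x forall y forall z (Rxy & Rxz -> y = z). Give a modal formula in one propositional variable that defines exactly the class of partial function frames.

◇q → □q

This is partial functionality; the standard corresponding axiom is CD: ◇q → □q.
Suppose ◇q→□q is valid. Take Rxy, Rxz and set V(q)={y}. Then ◇q at x, so □q at x, so q at z, i.e. z=y.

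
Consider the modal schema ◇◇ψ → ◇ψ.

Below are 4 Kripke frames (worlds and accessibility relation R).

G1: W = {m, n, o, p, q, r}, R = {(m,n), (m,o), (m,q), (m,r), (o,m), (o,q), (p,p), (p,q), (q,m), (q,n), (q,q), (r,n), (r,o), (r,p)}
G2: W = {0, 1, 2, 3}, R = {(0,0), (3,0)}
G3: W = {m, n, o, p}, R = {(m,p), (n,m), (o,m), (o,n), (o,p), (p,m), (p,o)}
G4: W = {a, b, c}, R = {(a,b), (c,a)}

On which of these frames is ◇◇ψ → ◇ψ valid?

The schema corresponds to transitivity: ∀x ∀y ∀z (Rxy ∧ Ryz → Rxz).
G1: fails — Rom and Rmr but not Ror.
G2: satisfies the condition.
G3: fails — Rop and Rpo but not Roo.
G4: fails — Rca and Rab but not Rcb.
Valid on: G2.

G2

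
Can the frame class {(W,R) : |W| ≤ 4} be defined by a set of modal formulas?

If a class were modally definable it would be closed under disjoint unions (Goldblatt–Thomason).
Any modal formula valid on each of 5 disjoint one-world frames is valid on their disjoint union (validity is preserved under disjoint unions). Each one-world frame has |W|=1≤4, but the union has |W|=5.
So no modal formula (or set of formulas) defines exactly the |W|≤4 frames.

No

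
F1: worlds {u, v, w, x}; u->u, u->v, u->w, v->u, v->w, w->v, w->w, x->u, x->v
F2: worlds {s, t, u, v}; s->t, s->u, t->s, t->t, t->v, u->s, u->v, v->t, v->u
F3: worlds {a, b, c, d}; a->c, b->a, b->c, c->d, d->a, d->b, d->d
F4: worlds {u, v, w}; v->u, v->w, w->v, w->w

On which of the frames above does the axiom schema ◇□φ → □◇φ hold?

F1, F2

The schema corresponds to convergence: ∀x ∀y ∀z (Rxy ∧ Rxz → ∃w (Ryw ∧ Rzw)).
F1: condition met.
F2: condition met.
F3: fails — Rbc and Rba but c and a have no common successor.
F4: fails — Rvu and Rvu but u and u have no common successor.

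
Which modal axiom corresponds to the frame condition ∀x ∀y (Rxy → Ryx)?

The condition is symmetry. The B schema ψ → □◇ψ defines it.

ψ → □◇ψ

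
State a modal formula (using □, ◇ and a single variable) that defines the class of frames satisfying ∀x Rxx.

□p → p

The condition is reflexivity. The T schema □p → p defines it.
Suppose □p→p is valid. At any x set V(p)={w : Rxw}. Then □p holds at x, so p holds at x, i.e. Rxx.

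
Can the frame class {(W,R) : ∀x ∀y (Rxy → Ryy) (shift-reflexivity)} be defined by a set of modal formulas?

Definable; □(□q → q) defines it

Yes: it is shift-reflexivity, defined by the T□ schema □(□q → q).
Suppose □(□q→q) is valid. Take Rxy and set V(q)={w : Ryw}. Then at y, □q holds; since □(□q→q) at x, □q→q at y, so q at y, i.e. Ryy.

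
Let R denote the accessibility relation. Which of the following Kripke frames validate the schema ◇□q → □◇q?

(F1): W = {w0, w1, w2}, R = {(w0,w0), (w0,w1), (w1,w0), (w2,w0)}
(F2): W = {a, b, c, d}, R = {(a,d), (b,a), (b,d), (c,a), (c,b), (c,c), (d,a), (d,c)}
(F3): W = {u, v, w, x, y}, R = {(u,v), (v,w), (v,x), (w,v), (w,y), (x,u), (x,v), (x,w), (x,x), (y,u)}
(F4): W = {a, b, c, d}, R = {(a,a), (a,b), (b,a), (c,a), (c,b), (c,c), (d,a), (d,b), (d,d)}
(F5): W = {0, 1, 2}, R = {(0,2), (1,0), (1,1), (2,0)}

This is the axiom for convergence; its first-order frame correspondent is ∀x ∀y ∀z (Rxy ∧ Rxz → ∃w (Ryw ∧ Rzw)).
(F1): holds.
(F2): fails — Rba and Rbd but a and d have no common successor.
(F3): fails — Rwy and Rwv but y and v have no common successor.
(F4): holds.
(F5): fails — R10 and R11 but 0 and 1 have no common successor.
Valid on: (F1), (F4).

(F1), (F4)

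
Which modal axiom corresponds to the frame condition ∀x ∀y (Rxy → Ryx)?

The condition is symmetry. The B schema p → □◇p defines it.
Suppose p→□◇p is valid. Take Rxy and set V(p)={x}. Then p at x, so □◇p at x, so ◇p at y, so some z with Ryz has p; z=x, i.e. Ryx.

p → □◇p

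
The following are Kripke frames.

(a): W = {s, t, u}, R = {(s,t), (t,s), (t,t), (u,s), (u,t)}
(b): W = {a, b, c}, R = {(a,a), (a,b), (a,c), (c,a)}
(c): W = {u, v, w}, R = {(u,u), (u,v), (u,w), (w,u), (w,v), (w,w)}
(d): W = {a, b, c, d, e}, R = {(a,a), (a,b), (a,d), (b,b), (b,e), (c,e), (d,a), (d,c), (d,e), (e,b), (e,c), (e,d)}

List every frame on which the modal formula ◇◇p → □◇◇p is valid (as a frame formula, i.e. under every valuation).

(a)

This is the axiom for a generalized confluence (Geach) condition; its first-order frame correspondent is ∀x ∀y ∀z ((xR²y ∧ xRz) → ∃w (y = w ∧ zR²w)).
(a): ✓.
(b): fails — aR²a, aRb but no w with a=w and bR²w.
(c): fails — uR²u, uRv but no t with u=t and vR²t.
(d): fails — aR²a, aRb but no w with a=w and bR²w.
Valid on: (a).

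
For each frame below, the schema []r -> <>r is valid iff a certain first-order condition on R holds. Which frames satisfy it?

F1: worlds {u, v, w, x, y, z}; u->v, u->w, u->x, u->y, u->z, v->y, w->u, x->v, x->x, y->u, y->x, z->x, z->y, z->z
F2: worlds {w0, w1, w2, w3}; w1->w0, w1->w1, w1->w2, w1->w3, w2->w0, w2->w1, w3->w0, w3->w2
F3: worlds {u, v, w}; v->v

F1

Frame correspondent (Sahlqvist): forall x exists y Rxy — i.e. seriality.
F1: condition met.
F2: fails — world w0 has no successor.
F3: fails — world u has no successor.
Valid on: F1.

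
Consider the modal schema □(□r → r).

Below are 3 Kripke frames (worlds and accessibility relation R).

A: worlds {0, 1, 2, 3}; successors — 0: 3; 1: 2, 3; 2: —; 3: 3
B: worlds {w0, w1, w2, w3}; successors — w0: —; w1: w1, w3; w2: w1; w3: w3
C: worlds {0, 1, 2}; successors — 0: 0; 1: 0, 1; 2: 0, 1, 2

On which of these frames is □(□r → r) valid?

This is the axiom for shift-reflexivity; its first-order frame correspondent is ∀x ∀y (Rxy → Ryy).
A: fails — R12 but not R22.
B: ✓.
C: ✓.

B, C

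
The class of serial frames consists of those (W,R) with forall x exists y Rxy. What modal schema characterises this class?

The condition is seriality. The D schema □q → ◇q defines it.
Suppose □q→◇q is valid. At any x set V(q)=W. Then □q at x, so ◇q at x, so x has a successor.

□q → ◇q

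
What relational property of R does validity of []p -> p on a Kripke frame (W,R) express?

Reflexivity

This schema is the T axiom.
It corresponds to reflexivity: forall x Rxx.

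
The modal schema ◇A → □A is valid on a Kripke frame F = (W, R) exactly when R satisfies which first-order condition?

Partial functionality

This schema is the CD axiom.
Its frame correspondent is partial functionality — ∀x ∀y ∀z (Rxy ∧ Rxz → y = z).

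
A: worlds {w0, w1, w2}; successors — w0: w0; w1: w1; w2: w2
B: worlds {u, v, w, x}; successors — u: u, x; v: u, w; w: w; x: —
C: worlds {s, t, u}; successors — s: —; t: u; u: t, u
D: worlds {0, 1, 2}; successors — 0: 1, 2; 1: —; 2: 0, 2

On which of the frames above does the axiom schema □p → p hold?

A

This is the axiom for reflexivity; its first-order frame correspondent is ∀x Rxx.
A: satisfies the condition.
B: fails — world v does not see itself.
C: fails — world s does not see itself.
D: fails — world 0 does not see itself.
Valid on: A.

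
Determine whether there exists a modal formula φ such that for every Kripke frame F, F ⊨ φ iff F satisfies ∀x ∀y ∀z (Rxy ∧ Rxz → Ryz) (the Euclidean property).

Yes — defined by ◇p → □◇p

Yes: it is the Euclidean property, defined by the 5 schema ◇p → □◇p.
Suppose ◇p→□◇p is valid. Take Rxy, Rxz and set V(p)={y}. Then ◇p at x, so □◇p at x, so ◇p at z, so some w with Rzw has p; w=y, i.e. Rzy. By symmetry of the argument, Ryz.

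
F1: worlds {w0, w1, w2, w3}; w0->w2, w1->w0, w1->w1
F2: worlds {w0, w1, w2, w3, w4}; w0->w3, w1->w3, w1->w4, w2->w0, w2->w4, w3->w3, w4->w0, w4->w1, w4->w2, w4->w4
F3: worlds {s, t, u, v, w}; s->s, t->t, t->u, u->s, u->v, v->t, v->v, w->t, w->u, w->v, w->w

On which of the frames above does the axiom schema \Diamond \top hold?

The schema corresponds to seriality: \forall x \exists y Rxy.
F1: fails — world w2 has no successor.
F2: holds.
F3: holds.

F2, F3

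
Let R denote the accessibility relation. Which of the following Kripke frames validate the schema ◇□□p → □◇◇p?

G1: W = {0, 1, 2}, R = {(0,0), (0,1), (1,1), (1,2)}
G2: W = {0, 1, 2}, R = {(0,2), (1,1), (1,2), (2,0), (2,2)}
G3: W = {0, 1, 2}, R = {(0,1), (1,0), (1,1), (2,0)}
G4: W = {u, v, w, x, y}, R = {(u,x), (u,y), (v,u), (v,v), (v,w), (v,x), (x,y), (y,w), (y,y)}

This is the axiom for a generalized confluence (Geach) condition; its first-order frame correspondent is ∀x ∀y ∀z ((xRy ∧ xRz) → ∃w (yR²w ∧ zR²w)).
G1: fails — 1R1, 1R2 but no w with 1R²w and 2R²w.
G2: holds.
G3: holds.
G4: fails — vRu, vRw but no t with uR²t and wR²t.

G2, G3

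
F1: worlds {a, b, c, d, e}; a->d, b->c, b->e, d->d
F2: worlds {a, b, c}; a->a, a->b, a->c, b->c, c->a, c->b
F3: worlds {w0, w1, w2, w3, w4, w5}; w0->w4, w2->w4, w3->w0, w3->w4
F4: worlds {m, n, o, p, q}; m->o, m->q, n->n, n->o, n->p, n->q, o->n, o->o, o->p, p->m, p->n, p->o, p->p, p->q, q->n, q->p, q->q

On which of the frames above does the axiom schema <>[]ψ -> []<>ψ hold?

F4

The schema corresponds to convergence: forall x forall y forall z (Rxy & Rxz -> exists w (Ryw & Rzw)).
F1: fails — Rbc and Rbc but c and c have no common successor.
F2: fails — Rab and Rac but b and c have no common successor.
F3: fails — Rw0w4 and Rw0w4 but w4 and w4 have no common successor.
F4: ✓.
Valid on: F4.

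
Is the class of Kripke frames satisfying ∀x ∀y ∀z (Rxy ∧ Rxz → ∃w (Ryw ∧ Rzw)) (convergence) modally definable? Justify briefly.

Yes — defined by ◇□p → □◇p

This is a Sahlqvist condition; the .2 axiom ◇□p → □◇p defines it.
Suppose ◇□p→□◇p is valid. Take Rxy, Rxz and set V(p)={w : Ryw}. Then □p at y so ◇□p at x, so □◇p at x, so ◇p at z, giving w with Rzw and Ryw.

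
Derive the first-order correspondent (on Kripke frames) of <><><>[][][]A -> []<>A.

forall x forall y forall z ((x R^3 y & xRz) -> exists w (y R^3 w & zRw))

This is a Sahlqvist (Geach-type) schema ◇^3□^3A → □^1◇^1A.
First-order correspondent: forall x forall y forall z ((x R^3 y & xRz) -> exists w (y R^3 w & zRw)).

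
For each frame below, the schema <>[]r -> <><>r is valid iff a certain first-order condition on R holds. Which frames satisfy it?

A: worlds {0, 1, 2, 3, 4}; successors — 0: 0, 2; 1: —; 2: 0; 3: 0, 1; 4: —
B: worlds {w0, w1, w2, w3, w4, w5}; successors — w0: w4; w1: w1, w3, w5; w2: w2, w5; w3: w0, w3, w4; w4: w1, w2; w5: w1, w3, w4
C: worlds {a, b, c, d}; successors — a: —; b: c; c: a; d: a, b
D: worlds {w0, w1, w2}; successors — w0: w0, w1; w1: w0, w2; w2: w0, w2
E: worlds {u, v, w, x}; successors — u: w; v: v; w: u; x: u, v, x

Frame correspondent (Sahlqvist): forall x forall y (xRy -> exists w (yRw & x R^2 w)) — i.e. a generalized confluence (Geach) condition.
A: fails — 3R1 but no w with 1Rw and 3R²w.
B: ✓.
C: fails — cRa but no w with aRw and cR²w.
D: ✓.
E: ✓.

B, D, E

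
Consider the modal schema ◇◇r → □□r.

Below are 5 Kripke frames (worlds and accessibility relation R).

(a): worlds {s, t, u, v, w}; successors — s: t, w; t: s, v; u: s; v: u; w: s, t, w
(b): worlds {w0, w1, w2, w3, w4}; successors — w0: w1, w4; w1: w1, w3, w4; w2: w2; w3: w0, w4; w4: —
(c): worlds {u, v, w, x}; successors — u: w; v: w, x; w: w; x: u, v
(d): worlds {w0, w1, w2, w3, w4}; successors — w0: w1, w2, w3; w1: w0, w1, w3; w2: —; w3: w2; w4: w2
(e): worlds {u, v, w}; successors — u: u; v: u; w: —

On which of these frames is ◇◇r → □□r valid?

Frame correspondent (Sahlqvist): ∀x ∀y ∀z ((xR²y ∧ xR²z) → ∃w (y = w ∧ z = w)) — i.e. a generalized confluence (Geach) condition.
(a): fails — sR²s, sR²t but s ≠ t.
(b): fails — w0R²w1, w0R²w3 but w1 ≠ w3.
(c): fails — vR²u, vR²v but u ≠ v.
(d): fails — w0R²w0, w0R²w1 but w0 ≠ w1.
(e): condition met.
Valid on: (e).

(e)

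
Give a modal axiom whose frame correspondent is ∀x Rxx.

This is reflexivity; the standard corresponding axiom is T: □ψ → ψ.

□ψ → ψ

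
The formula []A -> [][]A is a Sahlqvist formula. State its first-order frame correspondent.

Transitivity

Suppose □A→□□A is valid. Take Rxy, Ryz and set V(A)={w : Rxw}. Then □A at x, so □□A at x, so □A at y, so A at z, i.e. Rxz.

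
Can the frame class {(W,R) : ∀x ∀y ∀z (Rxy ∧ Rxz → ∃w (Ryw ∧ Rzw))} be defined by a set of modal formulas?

Yes, by ◇□p → □◇p

Yes: it is convergence, defined by the .2 schema ◇□p → □◇p.
Suppose ◇□p→□◇p is valid. Take Rxy, Rxz and set V(p)={w : Ryw}. Then □p at y so ◇□p at x, so □◇p at x, so ◇p at z, giving w with Rzw and Ryw.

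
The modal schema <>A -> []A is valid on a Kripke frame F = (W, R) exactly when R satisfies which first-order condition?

Suppose ◇A→□A is valid. Take Rxy, Rxz and set V(A)={y}. Then ◇A at x, so □A at x, so A at z, i.e. z=y.
Conversely, any frame satisfying forall x forall y forall z (Rxy & Rxz -> y = z) validates the schema.
Frame condition: forall x forall y forall z (Rxy & Rxz -> y = z).

partial functionality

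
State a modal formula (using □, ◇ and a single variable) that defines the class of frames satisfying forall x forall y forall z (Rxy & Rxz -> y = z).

The condition is partial functionality. The CD schema ◇r → □r defines it.
Suppose ◇r→□r is valid. Take Rxy, Rxz and set V(r)={y}. Then ◇r at x, so □r at x, so r at z, i.e. z=y.

◇r → □r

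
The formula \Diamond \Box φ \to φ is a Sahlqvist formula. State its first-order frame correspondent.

Symmetry

Equivalently (dual form): φ → □◇φ.
Suppose φ→□◇φ is valid. Take Rxy and set V(φ)={x}. Then φ at x, so □◇φ at x, so ◇φ at y, so some z with Ryz has φ; z=x, i.e. Ryx.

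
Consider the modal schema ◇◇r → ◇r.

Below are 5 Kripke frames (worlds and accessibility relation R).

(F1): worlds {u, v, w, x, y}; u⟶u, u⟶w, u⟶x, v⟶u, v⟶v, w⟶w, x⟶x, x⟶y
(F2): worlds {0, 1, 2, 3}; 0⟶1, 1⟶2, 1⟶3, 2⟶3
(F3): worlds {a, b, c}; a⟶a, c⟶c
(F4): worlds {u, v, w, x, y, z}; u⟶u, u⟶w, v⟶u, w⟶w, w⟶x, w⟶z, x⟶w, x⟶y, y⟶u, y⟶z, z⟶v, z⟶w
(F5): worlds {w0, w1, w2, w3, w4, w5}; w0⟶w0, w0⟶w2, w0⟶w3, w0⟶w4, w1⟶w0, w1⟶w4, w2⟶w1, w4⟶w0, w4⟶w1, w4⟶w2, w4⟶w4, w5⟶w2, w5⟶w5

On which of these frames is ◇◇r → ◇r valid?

The schema corresponds to transitivity: ∀x ∀y ∀z (Rxy ∧ Ryz → Rxz).
(F1): fails — Rvu and Ruw but not Rvw.
(F2): fails — R01 and R12 but not R02.
(F3): condition met.
(F4): fails — Rxw and Rwx but not Rxx.
(F5): fails — Rw1w0 and Rw0w2 but not Rw1w2.
Valid on: (F3).

(F3)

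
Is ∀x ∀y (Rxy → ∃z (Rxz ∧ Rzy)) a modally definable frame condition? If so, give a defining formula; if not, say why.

The condition is density. A defining modal formula is □□r → □r.
Suppose □□r→□r is valid. Take Rxy and set V(r)={w : xR²w}. Then □□r at x, so □r at x, so r at y, i.e. ∃z(Rxz∧Rzy).

Definable; □□r → □r defines it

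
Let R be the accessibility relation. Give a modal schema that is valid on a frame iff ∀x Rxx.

This is reflexivity; the standard corresponding axiom is T: □ψ → ψ.
Suppose □ψ→ψ is valid. At any x set V(ψ)={w : Rxw}. Then □ψ holds at x, so ψ holds at x, i.e. Rxx.

□ψ → ψ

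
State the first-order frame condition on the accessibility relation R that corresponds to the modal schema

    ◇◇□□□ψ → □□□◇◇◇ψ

∀x ∀y ∀z ((xR²y ∧ xR³z) → ∃w (yR³w ∧ zR³w))

This is a Sahlqvist (Geach-type) schema ◇^2□^3ψ → □^3◇^3ψ.
First-order correspondent: ∀x ∀y ∀z ((xR²y ∧ xR³z) → ∃w (yR³w ∧ zR³w)).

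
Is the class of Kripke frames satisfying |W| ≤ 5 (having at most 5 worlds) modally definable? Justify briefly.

Any modally definable frame class is closed under disjoint unions.
Any modal formula valid on each of 6 disjoint one-world frames is valid on their disjoint union (validity is preserved under disjoint unions). Each one-world frame has |W|=1≤5, but the union has |W|=6.
So the class is not modally definable.

Not modally definable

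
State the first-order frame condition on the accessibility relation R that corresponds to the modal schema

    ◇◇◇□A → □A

∀x ∀y ∀z ((xR³y ∧ xRz) → ∃w (yRw ∧ z = w))

This is a Sahlqvist (Geach-type) schema ◇^3□^1A → □^1◇^0A.
Minimal-valuation argument: fix x; take any y with xR^3y and any z with xR^1z. Set V(A) to the set of worlds R-reachable from y in exactly 1 step. Then □^1A holds at y, so the antecedent holds at x; validity forces ◇^0A at z, giving a w with zR^0w and yR^1w.
First-order correspondent: ∀x ∀y ∀z ((xR³y ∧ xRz) → ∃w (yRw ∧ z = w)).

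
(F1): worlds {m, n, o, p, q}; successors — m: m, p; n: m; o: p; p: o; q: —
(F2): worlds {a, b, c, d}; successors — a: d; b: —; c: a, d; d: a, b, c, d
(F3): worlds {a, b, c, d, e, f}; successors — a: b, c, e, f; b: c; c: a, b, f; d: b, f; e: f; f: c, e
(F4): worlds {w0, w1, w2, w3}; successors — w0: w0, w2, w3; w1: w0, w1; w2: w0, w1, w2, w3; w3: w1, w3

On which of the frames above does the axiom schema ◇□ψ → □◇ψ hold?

(F4)

This is the axiom for convergence; its first-order frame correspondent is ∀x ∀y ∀z (Rxy ∧ Rxz → ∃w (Ryw ∧ Rzw)).
(F1): fails — Rmm and Rmp but m and p have no common successor.
(F2): fails — Rdc and Rdb but c and b have no common successor.
(F3): fails — Rab and Rae but b and e have no common successor.
(F4): holds.
Valid on: (F4).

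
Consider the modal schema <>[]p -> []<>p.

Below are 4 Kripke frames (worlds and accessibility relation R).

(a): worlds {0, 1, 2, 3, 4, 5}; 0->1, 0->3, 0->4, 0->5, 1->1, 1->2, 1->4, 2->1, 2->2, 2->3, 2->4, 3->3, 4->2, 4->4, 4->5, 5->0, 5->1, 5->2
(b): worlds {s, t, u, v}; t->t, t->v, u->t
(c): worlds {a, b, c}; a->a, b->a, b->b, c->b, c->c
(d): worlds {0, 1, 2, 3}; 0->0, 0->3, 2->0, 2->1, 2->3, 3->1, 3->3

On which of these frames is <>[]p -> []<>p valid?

The schema corresponds to convergence: forall x forall y forall z (Rxy & Rxz -> exists w (Ryw & Rzw)).
(a): fails — R01 and R03 but 1 and 3 have no common successor.
(b): fails — Rtt and Rtv but t and v have no common successor.
(c): ✓.
(d): fails — R23 and R21 but 3 and 1 have no common successor.
Valid on: (c).

(c)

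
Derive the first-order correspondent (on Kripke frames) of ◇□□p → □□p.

This is a Sahlqvist (Geach-type) schema ◇^1□^2p → □^2◇^0p.
First-order correspondent: ∀x ∀y ∀z ((xRy ∧ xR²z) → ∃w (yR²w ∧ z = w)).

∀x ∀y ∀z ((xRy ∧ xR²z) → ∃w (yR²w ∧ z = w))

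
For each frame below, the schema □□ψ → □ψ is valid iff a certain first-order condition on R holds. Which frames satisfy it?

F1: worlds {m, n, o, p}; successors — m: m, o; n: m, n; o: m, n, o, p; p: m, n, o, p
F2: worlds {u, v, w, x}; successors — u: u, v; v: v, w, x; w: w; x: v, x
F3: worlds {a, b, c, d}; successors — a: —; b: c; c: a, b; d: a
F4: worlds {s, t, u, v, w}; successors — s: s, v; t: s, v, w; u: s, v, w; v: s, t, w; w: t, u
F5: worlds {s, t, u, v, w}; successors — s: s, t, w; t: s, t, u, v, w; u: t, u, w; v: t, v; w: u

F1, F2, F5

Frame correspondent (Sahlqvist): ∀x ∀y (Rxy → ∃z (Rxz ∧ Rzy)) — i.e. density.
F1: satisfies the condition.
F2: satisfies the condition.
F3: fails — Rca but no z with Rcz and Rza.
F4: fails — Rwt but no z with Rwz and Rzt.
F5: satisfies the condition.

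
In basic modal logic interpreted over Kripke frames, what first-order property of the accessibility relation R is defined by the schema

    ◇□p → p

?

Replacing p by ¬p and contraposing gives the equivalent schema p → □◇p.
Suppose p→□◇p is valid. Take Rxy and set V(p)={x}. Then p at x, so □◇p at x, so ◇p at y, so some z with Ryz has p; z=x, i.e. Ryx.
Conversely, any frame satisfying ∀x ∀y (Rxy → Ryx) validates the schema.
Frame condition: ∀x ∀y (Rxy → Ryx).

symmetry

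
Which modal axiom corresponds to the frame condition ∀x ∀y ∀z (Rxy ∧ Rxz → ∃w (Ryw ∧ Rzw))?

This is convergence; the standard corresponding axiom is .2: ◇□r → □◇r.
Suppose ◇□r→□◇r is valid. Take Rxy, Rxz and set V(r)={w : Ryw}. Then □r at y so ◇□r at x, so □◇r at x, so ◇r at z, giving w with Rzw and Ryw.

◇□r → □◇r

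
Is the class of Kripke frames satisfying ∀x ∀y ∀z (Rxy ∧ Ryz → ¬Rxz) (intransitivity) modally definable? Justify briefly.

No

Modal frame validity is preserved under surjective bounded morphisms.
The 7-cycle (worlds s,t,u,v,w,x,y with s→t→u→v→w→x→y→s) is intransitive. Mapping every world to a single reflexive point • is a surjective bounded morphism; the reflexive point is not intransitive (R••∧R•• but R••).
So no modal formula (or set of formulas) defines exactly the intransitive frames.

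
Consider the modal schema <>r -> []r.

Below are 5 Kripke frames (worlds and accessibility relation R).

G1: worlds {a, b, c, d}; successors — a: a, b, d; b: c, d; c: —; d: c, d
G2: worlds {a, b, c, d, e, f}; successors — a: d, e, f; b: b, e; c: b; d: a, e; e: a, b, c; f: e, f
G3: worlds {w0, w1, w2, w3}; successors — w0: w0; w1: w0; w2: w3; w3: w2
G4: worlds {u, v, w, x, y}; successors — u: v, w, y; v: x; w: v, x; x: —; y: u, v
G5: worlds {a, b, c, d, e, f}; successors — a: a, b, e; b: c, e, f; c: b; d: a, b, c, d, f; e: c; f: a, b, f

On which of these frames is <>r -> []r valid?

This is the axiom for partial functionality; its first-order frame correspondent is forall x forall y forall z (Rxy & Rxz -> y = z).
G1: fails — a sees both a and b.
G2: fails — a sees both d and e.
G3: condition met.
G4: fails — u sees both v and w.
G5: fails — a sees both a and b.

G3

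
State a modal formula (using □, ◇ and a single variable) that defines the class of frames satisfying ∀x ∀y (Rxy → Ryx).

q → □◇q

A defining formula is q → □◇q (the B axiom).
Suppose q→□◇q is valid. Take Rxy and set V(q)={x}. Then q at x, so □◇q at x, so ◇q at y, so some z with Ryz has q; z=x, i.e. Ryx.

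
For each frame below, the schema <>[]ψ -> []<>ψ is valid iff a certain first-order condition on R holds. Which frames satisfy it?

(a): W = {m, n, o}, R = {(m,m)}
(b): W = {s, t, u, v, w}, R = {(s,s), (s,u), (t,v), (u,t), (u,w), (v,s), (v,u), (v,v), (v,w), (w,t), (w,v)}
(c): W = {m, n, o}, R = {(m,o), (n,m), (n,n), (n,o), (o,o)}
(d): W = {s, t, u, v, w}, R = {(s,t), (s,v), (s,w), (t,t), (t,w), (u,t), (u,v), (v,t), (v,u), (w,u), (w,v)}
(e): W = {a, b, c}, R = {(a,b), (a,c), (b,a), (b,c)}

(a), (c)

This is the axiom for convergence; its first-order frame correspondent is forall x forall y forall z (Rxy & Rxz -> exists w (Ryw & Rzw)).
(a): holds.
(b): fails — Rsu and Rss but u and s have no common successor.
(c): holds.
(d): fails — Rsw and Rst but w and t have no common successor.
(e): fails — Rac and Rac but c and c have no common successor.
Valid on: (a), (c).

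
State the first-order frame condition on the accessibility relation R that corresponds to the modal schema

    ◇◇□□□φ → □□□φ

This is a Sahlqvist (Geach-type) schema ◇^2□^3φ → □^3◇^0φ.
Minimal-valuation argument: fix x; take any y with xR^2y and any z with xR^3z. Set V(φ) to the set of worlds R-reachable from y in exactly 3 steps. Then □^3φ holds at y, so the antecedent holds at x; validity forces ◇^0φ at z, giving a w with zR^0w and yR^3w.
First-order correspondent: ∀x ∀y ∀z ((xR²y ∧ xR³z) → ∃w (yR³w ∧ z = w)).

∀x ∀y ∀z ((xR²y ∧ xR³z) → ∃w (yR³w ∧ z = w))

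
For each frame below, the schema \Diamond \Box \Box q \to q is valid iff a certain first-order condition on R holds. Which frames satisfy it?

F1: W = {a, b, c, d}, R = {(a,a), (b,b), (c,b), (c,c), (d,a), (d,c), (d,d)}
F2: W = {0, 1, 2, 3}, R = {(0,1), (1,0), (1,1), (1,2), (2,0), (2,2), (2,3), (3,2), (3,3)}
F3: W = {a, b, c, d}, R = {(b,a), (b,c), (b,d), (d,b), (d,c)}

Frame correspondent (Sahlqvist): \forall x \forall y (xRy \to \exists w (y R^2 w \wedge x = w)) — i.e. a generalized confluence (Geach) condition.
F1: fails — cRb but no w with bR²w and c=w.
F2: satisfies the condition.
F3: fails — bRa but no w with aR²w and b=w.
Valid on: F2.

F2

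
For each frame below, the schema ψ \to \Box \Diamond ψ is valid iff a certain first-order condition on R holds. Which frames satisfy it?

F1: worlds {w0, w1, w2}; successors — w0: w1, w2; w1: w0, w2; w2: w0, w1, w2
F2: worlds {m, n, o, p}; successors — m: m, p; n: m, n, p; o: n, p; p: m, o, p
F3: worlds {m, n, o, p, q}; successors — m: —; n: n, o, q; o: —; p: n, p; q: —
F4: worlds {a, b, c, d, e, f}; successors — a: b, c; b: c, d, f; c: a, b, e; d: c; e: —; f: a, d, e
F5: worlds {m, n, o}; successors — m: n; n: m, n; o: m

F1

The schema corresponds to symmetry: \forall x \forall y (Rxy \to Ryx).
F1: ✓.
F2: fails — Ron but not Rno.
F3: fails — Rpn but not Rnp.
F4: fails — Rdc but not Rcd.
F5: fails — Rom but not Rmo.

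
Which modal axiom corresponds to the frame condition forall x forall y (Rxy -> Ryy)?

□(□q → q)

The condition is shift-reflexivity. The T□ schema □(□q → q) defines it.
Suppose □(□q→q) is valid. Take Rxy and set V(q)={w : Ryw}. Then at y, □q holds; since □(□q→q) at x, □q→q at y, so q at y, i.e. Ryy.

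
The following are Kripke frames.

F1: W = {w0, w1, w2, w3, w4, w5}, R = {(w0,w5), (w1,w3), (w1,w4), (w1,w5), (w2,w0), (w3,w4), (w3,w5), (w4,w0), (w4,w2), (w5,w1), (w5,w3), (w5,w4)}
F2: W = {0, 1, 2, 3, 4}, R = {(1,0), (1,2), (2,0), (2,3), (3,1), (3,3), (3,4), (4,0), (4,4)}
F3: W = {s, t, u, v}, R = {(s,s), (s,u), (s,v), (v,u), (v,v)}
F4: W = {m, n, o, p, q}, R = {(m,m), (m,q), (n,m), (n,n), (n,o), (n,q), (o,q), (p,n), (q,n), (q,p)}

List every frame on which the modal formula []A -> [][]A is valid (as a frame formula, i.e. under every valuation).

F3

This is the axiom for transitivity; its first-order frame correspondent is forall x forall y forall z (Rxy & Ryz -> Rxz).
F1: fails — Rw1w5 and Rw5w1 but not Rw1w1.
F2: fails — R34 and R40 but not R30.
F3: ✓.
F4: fails — Rpn and Rno but not Rpo.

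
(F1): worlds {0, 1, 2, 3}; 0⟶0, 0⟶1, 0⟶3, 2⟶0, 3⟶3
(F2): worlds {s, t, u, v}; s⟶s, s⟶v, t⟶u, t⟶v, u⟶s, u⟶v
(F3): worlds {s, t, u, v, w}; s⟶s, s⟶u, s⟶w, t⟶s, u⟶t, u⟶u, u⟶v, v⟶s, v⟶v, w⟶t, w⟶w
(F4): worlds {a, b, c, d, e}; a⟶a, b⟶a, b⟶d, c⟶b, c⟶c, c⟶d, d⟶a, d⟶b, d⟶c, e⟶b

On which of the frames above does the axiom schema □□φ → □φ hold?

The schema corresponds to density: ∀x ∀y (Rxy → ∃z (Rxz ∧ Rzy)).
(F1): satisfies the condition.
(F2): fails — Rtu but no z with Rtz and Rzu.
(F3): satisfies the condition.
(F4): fails — Reb but no z with Rez and Rzb.

(F1), (F3)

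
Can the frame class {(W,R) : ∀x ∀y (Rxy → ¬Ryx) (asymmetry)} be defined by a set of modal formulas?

No — not modally definable

Modal frame validity is preserved under surjective bounded morphisms.
The 5-cycle (worlds 0,1,2,3,4 with 0→1→2→3→4→0) is asymmetric. Mapping every world to a single reflexive point • is a surjective bounded morphism, and the reflexive point is not asymmetric (R•• but asymmetry requires ¬R••).
So no modal formula (or set of formulas) defines exactly the asymmetric frames.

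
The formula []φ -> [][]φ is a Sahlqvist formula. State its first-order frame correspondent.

transitivity: forall x forall y forall z (Rxy & Ryz -> Rxz)

Suppose □φ→□□φ is valid. Take Rxy, Ryz and set V(φ)={w : Rxw}. Then □φ at x, so □□φ at x, so □φ at y, so φ at z, i.e. Rxz.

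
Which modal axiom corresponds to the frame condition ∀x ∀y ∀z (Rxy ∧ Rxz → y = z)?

◇ψ → □ψ

The condition is partial functionality. The CD schema ◇ψ → □ψ defines it.
Suppose ◇ψ→□ψ is valid. Take Rxy, Rxz and set V(ψ)={y}. Then ◇ψ at x, so □ψ at x, so ψ at z, i.e. z=y.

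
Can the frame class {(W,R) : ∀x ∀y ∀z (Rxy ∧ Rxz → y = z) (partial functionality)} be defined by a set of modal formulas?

This is a Sahlqvist condition; the CD axiom ◇q → □q defines it.

Yes, by ◇q → □q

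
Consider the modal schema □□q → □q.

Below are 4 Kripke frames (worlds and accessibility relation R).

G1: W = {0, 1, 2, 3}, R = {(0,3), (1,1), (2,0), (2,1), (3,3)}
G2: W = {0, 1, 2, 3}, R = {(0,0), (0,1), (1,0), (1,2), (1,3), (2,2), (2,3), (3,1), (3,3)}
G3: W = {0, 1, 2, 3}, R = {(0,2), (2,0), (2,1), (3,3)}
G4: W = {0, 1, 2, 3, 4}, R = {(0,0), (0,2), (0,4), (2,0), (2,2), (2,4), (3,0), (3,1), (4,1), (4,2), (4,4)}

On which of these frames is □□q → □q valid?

G2

Frame correspondent (Sahlqvist): ∀x ∀y (Rxy → ∃z (Rxz ∧ Rzy)) — i.e. density.
G1: fails — R20 but no z with R2z and Rz0.
G2: condition met.
G3: fails — R20 but no z with R2z and Rz0.
G4: fails — R31 but no z with R3z and Rz1.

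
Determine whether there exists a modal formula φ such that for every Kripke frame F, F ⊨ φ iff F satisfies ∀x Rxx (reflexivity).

This is a Sahlqvist condition; the T axiom □r → r defines it.
Suppose □r→r is valid. At any x set V(r)={w : Rxw}. Then □r holds at x, so r holds at x, i.e. Rxx.

Yes — defined by □r → r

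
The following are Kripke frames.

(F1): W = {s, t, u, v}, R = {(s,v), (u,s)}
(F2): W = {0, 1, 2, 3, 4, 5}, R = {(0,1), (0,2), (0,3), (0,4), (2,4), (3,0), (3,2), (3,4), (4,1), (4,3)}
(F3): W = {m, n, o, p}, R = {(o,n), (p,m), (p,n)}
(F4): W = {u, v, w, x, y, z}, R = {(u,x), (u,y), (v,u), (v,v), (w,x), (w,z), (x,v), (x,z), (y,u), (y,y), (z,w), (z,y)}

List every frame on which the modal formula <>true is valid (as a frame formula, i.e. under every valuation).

This is the axiom for seriality; its first-order frame correspondent is forall x exists y Rxy.
(F1): fails — world t has no successor.
(F2): fails — world 1 has no successor.
(F3): fails — world m has no successor.
(F4): ✓.
Valid on: (F4).

(F4)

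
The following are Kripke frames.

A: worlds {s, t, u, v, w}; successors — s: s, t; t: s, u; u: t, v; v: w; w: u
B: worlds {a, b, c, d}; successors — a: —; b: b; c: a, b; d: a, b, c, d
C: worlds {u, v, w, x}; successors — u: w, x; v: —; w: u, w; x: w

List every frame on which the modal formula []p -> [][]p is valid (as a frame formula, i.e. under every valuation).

The schema corresponds to transitivity: forall x forall y forall z (Rxy & Ryz -> Rxz).
A: fails — Ruv and Rvw but not Ruw.
B: satisfies the condition.
C: fails — Rxw and Rwu but not Rxu.

B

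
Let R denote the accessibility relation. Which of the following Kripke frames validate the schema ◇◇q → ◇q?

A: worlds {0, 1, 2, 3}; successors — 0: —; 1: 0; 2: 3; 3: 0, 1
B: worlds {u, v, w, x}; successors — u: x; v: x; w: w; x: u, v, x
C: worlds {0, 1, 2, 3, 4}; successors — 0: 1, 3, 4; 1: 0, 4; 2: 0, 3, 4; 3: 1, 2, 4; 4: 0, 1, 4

Frame correspondent (Sahlqvist): ∀x ∀y (xR²y → ∃w (y = w ∧ xRw)) — i.e. a generalized confluence (Geach) condition.
A: fails — 2R²0 but no w with 0=w and 2Rw.
B: fails — uR²u but no t with u=t and uRt.
C: fails — 0R²0 but no w with 0=w and 0Rw.

none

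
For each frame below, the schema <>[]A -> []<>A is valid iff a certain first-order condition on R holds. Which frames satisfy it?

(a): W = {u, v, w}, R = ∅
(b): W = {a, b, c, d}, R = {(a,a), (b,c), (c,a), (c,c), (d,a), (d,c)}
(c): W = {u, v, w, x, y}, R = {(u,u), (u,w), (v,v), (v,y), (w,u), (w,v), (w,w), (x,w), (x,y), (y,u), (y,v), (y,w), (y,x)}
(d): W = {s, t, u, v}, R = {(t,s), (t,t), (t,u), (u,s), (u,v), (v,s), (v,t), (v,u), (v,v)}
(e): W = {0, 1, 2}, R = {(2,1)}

(a), (b)

This is the axiom for convergence; its first-order frame correspondent is forall x forall y forall z (Rxy & Rxz -> exists w (Ryw & Rzw)).
(a): holds.
(b): holds.
(c): fails — Rwu and Rwv but u and v have no common successor.
(d): fails — Rts and Rts but s and s have no common successor.
(e): fails — R21 and R21 but 1 and 1 have no common successor.
Valid on: (a), (b).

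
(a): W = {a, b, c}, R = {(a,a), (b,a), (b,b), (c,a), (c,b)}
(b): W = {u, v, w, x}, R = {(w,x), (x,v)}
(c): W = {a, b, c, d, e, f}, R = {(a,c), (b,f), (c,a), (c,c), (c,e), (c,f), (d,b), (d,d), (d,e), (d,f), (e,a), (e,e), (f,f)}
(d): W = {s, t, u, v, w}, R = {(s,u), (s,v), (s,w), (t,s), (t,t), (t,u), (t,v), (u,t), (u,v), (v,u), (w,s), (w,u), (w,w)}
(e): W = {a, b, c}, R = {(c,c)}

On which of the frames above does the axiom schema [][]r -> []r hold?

The schema corresponds to density: forall x forall y (Rxy -> exists z (Rxz & Rzy)).
(a): condition met.
(b): fails — Rwx but no z with Rwz and Rzx.
(c): condition met.
(d): fails — Rvu but no z with Rvz and Rzu.
(e): condition met.

(a), (c), (e)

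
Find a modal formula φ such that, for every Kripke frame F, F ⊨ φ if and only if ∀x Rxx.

□r → r

The condition is reflexivity. The T schema □r → r defines it.
Suppose □r→r is valid. At any x set V(r)={w : Rxw}. Then □r holds at x, so r holds at x, i.e. Rxx.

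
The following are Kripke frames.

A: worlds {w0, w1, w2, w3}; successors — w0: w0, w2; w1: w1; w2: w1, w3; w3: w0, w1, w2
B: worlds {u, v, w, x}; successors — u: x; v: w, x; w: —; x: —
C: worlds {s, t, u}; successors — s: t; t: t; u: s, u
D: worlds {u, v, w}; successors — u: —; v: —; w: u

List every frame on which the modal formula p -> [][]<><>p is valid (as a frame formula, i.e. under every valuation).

B, D

The schema corresponds to a generalized confluence (Geach) condition: forall x forall z (x R^2 z -> exists w (x = w & z R^2 w)).
A: fails — w0R²w1 but no w with w0=w and w1R²w.
B: ✓.
C: fails — sR²t but no w with s=w and tR²w.
D: ✓.
Valid on: B, D.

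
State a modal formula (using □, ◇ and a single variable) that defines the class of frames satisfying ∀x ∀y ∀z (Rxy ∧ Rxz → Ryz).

This is the Euclidean property; the standard corresponding axiom is 5: ◇ψ → □◇ψ.
Suppose ◇ψ→□◇ψ is valid. Take Rxy, Rxz and set V(ψ)={y}. Then ◇ψ at x, so □◇ψ at x, so ◇ψ at z, so some w with Rzw has ψ; w=y, i.e. Rzy. By symmetry of the argument, Ryz.

◇ψ → □◇ψ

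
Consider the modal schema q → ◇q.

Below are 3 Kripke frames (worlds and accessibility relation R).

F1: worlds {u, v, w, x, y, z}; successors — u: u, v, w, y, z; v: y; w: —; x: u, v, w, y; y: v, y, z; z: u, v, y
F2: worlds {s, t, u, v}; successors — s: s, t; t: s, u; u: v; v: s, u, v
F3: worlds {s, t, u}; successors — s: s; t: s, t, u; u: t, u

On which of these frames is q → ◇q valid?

This is the axiom for reflexivity; its first-order frame correspondent is ∀x Rxx.
F1: fails — world v does not see itself.
F2: fails — world t does not see itself.
F3: condition met.
Valid on: F3.

F3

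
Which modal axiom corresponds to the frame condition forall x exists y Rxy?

□q → ◇q

This is seriality; the standard corresponding axiom is D: □q → ◇q.
Suppose □q→◇q is valid. At any x set V(q)=W. Then □q at x, so ◇q at x, so x has a successor.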